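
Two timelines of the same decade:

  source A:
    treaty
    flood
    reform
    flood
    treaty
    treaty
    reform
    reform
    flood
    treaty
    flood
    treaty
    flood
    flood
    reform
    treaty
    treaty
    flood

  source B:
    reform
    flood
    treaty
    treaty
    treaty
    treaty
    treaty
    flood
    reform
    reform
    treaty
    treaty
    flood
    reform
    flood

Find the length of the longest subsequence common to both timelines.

11

One common subsequence of length 11: reform (source A #3, source B #1), flood (source A #4, source B #2), treaty (source A #5, source B #6), treaty (source A #6, source B #7), reform (source A #7, source B #9), reform (source A #8, source B #10), treaty (source A #10, source B #11), treaty (source A #12, source B #12), flood (source A #14, source B #13), reform (source A #15, source B #14), flood (source A #18, source B #15), and the DP table's final entry dp[18][15] is also 11, so no common subsequence is longer.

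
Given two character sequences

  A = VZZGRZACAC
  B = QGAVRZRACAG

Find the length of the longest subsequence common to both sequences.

6

Let dp[i][j] be the LCS length of the first i characters of A and the first j characters of B. dp[i][j] = dp[i-1][j-1]+1 when the i-th and j-th characters match, else max(dp[i-1][j], dp[i][j-1]).
    ·  Q  G  A  V  R  Z  R  A  C  A  G
 ·  0  0  0  0  0  0  0  0  0  0  0  0
 V  0  0  0  0  1  1  1  1  1  1  1  1
 Z  0  0  0  0  1  1  2  2  2  2  2  2
 Z  0  0  0  0  1  1  2  2  2  2  2  2
 G  0  0  1  1  1  1  2  2  2  2  2  3
 R  0  0  1  1  1  2  2  3  3  3  3  3
 Z  0  0  1  1  1  2  3  3  3  3  3  3
 A  0  0  1  2  2  2  3  3  4  4  4  4
 C  0  0  1  2  2  2  3  3  4  5  5  5
 A  0  0  1  2  2  2  3  3  4  5  6  6
 C  0  0  1  2  2  2  3  3  4  5  6  6
dp[10][11] = 6. One LCS (by backtracking along matches): VZRACA.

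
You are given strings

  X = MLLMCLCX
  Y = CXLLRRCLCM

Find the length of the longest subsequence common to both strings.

Match L (X #2, Y #3), then L (X #3, Y #4), then C (X #5, Y #7), then L (X #6, Y #8), then C (X #7, Y #9) — 5 characters in the same relative order in both, and the DP table's final entry dp[8][10] is also 5, so no common subsequence is longer.

5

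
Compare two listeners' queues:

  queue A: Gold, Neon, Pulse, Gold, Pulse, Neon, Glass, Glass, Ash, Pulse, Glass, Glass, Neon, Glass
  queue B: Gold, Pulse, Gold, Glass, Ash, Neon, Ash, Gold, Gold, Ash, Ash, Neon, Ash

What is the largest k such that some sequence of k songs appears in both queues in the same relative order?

Pick Gold at queue A[1]=queue B[1], Pulse at queue A[3]=queue B[2], Gold at queue A[4]=queue B[3], Neon at queue A[6]=queue B[6], Ash at queue A[9]=queue B[11], Neon at queue A[13]=queue B[12]; all 6 songs appear in both, in order. Since dp[14][13] = 6, nothing longer is possible.

6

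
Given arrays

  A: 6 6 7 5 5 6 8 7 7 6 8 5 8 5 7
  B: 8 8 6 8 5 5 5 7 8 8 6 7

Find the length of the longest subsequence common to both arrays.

7

Taking 6 (A #1, B #3); then 5 (A #4, B #6); then 5 (A #5, B #7); then 7 (A #9, B #8); then 8 (A #11, B #9); then 8 (A #13, B #10); then 7 (A #15, B #12) gives a common subsequence of length 7. Since dp[15][12] = 7, nothing longer is possible.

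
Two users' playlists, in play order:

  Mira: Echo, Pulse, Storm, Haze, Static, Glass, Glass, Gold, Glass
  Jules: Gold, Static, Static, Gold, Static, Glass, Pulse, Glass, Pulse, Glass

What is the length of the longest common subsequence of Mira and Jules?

4

Taking Static [5,5], then Glass [6,6], then Glass [7,8], then Glass [9,10] gives a common subsequence of length 4. Since dp[9][10] = 4, nothing longer is possible.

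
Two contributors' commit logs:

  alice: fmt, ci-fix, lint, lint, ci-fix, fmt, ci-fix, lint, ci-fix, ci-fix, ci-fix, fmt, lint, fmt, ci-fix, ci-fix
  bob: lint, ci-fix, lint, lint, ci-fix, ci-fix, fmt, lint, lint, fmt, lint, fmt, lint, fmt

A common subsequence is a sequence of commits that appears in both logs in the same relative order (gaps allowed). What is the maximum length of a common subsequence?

9

Pick ci-fix at alice[2]=bob[2]; then lint at alice[3]=bob[3]; then lint at alice[4]=bob[4]; then ci-fix at alice[5]=bob[6]; then fmt at alice[6]=bob[10]; then lint at alice[8]=bob[11]; then fmt at alice[12]=bob[12]; then lint at alice[13]=bob[13]; then fmt at alice[14]=bob[14]; all 9 commits appear in both, in order. The LCS DP gives dp[16][14] = 9, so this is optimal.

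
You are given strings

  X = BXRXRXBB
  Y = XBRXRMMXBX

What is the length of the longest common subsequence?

Taking B [1,2], then R [3,3], then X [4,4], then R [5,5], then X [6,8], then B [7,9] gives a common subsequence of length 6. dp[8][10] = 6 confirms this is the maximum.

6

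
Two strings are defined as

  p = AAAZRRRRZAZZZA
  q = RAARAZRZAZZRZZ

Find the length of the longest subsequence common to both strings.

10

One common subsequence of length 10: A at p[1]=q[2] → A at p[2]=q[3] → A at p[3]=q[5] → Z at p[4]=q[6] → R at p[8]=q[7] → Z at p[9]=q[8] → A at p[10]=q[9] → Z at p[11]=q[11] → Z at p[12]=q[13] → Z at p[13]=q[14]. dp[14][14] = 10 confirms this is the maximum.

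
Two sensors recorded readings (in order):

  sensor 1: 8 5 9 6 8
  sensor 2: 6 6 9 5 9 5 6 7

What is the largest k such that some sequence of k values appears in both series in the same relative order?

3

One common subsequence of length 3: 5 [2,4], 9 [3,5], 6 [4,7]. Since dp[5][8] = 3, nothing longer is possible.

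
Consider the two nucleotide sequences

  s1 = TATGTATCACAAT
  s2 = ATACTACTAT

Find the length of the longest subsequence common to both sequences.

Pick A at s1[2]=s2[1], then T at s1[5]=s2[2], then A at s1[6]=s2[3], then T at s1[7]=s2[5], then A at s1[9]=s2[6], then C at s1[10]=s2[7], then A at s1[12]=s2[9], then T at s1[13]=s2[10]; all 8 bases appear in both, in order. Since dp[13][10] = 8, nothing longer is possible.

8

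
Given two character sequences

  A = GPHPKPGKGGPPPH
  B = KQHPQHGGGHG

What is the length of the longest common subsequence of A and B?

One common subsequence of length 6: P at A[2]=B[4] → H at A[3]=B[6] → G at A[7]=B[7] → G at A[9]=B[8] → G at A[10]=B[9] → H at A[14]=B[10], and the DP table's final entry dp[14][11] is also 6, so no common subsequence is longer.

6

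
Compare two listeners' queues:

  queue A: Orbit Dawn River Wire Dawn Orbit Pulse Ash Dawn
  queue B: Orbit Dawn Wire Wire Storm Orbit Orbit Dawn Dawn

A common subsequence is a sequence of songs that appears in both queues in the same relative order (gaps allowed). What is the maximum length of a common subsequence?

5

Pick Orbit [1,1]; then Dawn [2,2]; then Wire [4,4]; then Dawn [5,8]; then Dawn [9,9]; all 5 songs appear in both, in order. Since dp[9][9] = 5, nothing longer is possible.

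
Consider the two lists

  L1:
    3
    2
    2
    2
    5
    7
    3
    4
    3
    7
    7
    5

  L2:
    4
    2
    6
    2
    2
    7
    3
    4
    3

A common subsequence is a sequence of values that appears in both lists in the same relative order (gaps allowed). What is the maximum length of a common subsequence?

7

Let dp[i][j] be the LCS length of the first i values of L1 and the first j values of L2. dp[i][j] = dp[i-1][j-1]+1 when the i-th and j-th values match, else max(dp[i-1][j], dp[i][j-1]).
    ·  4  2  6  2  2  7  3  4  3
 ·  0  0  0  0  0  0  0  0  0  0
 3  0  0  0  0  0  0  0  1  1  1
 2  0  0  1  1  1  1  1  1  1  1
 2  0  0  1  1  2  2  2  2  2  2
 2  0  0  1  1  2  3  3  3  3  3
 5  0  0  1  1  2  3  3  3  3  3
 7  0  0  1  1  2  3  4  4  4  4
 3  0  0  1  1  2  3  4  5  5  5
 4  0  1  1  1  2  3  4  5  6  6
 3  0  1  1  1  2  3  4  5  6  7
 7  0  1  1  1  2  3  4  5  6  7
 7  0  1  1  1  2  3  4  5  6  7
 5  0  1  1  1  2  3  4  5  6  7
dp[12][9] = 7. One LCS (by backtracking along matches): 2, 2, 2, 7, 3, 4, 3.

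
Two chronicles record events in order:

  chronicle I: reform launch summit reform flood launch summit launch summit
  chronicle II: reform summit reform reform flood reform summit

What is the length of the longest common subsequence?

5

Pick reform at chronicle I[1]=chronicle II[1], then summit at chronicle I[3]=chronicle II[2], then reform at chronicle I[4]=chronicle II[4], then flood at chronicle I[5]=chronicle II[5], then summit at chronicle I[9]=chronicle II[7]; all 5 events appear in both, in order. dp[9][7] = 5 confirms this is the maximum.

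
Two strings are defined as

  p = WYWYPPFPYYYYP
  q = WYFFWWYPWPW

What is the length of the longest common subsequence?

Pick W (p #1, q #1) → Y (p #2, q #2) → W (p #3, q #6) → Y (p #4, q #7) → P (p #5, q #8) → P (p #6, q #10); all 6 characters appear in both, in order, and the DP table's final entry dp[13][11] is also 6, so no common subsequence is longer.

6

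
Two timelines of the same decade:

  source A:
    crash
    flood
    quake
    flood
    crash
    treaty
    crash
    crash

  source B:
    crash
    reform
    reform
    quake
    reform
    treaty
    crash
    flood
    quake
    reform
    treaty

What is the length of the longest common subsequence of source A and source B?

4

One common subsequence of length 4: crash at source A[1]=source B[7] → flood at source A[2]=source B[8] → quake at source A[3]=source B[9] → treaty at source A[6]=source B[11]. The LCS DP gives dp[8][11] = 4, so this is optimal.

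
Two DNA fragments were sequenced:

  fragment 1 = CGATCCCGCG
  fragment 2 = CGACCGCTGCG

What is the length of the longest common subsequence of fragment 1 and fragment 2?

One common subsequence of length 9: C [1,1], G [2,2], A [3,3], C [5,4], C [6,5], C [7,7], G [8,9], C [9,10], G [10,11]. dp[10][11] = 9 confirms this is the maximum.

9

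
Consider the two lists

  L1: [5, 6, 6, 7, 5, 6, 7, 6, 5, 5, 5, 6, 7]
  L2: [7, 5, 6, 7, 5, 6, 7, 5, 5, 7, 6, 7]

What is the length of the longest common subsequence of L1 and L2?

Taking 5 (L1 #1, L2 #2), 6 (L1 #3, L2 #3), 7 (L1 #4, L2 #4), 5 (L1 #5, L2 #5), 6 (L1 #6, L2 #6), 7 (L1 #7, L2 #7), 5 (L1 #9, L2 #8), 5 (L1 #10, L2 #9), 6 (L1 #12, L2 #11), 7 (L1 #13, L2 #12) gives a common subsequence of length 10. The LCS DP gives dp[13][12] = 10, so this is optimal.

10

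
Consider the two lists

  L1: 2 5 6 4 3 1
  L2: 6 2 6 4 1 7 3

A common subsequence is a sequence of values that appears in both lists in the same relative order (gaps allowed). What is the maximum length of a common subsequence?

One common subsequence of length 4: 2 (L1 #1, L2 #2); then 6 (L1 #3, L2 #3); then 4 (L1 #4, L2 #4); then 3 (L1 #5, L2 #7). Since dp[6][7] = 4, nothing longer is possible.

4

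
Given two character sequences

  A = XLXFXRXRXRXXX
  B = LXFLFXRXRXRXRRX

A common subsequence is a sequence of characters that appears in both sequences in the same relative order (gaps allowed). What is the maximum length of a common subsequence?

Taking X [1,2] → L [2,4] → F [4,5] → X [5,6] → R [6,7] → X [7,8] → R [8,9] → X [9,10] → R [10,11] → X [11,12] → X [13,15] gives a common subsequence of length 11. Since dp[13][15] = 11, nothing longer is possible.

11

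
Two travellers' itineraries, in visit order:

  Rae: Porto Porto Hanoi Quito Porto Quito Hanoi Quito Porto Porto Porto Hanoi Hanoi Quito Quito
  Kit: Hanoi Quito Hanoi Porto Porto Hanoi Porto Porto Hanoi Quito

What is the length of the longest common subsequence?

8

Taking Hanoi [3,1] → Quito [4,2] → Porto [5,5] → Hanoi [7,6] → Porto [10,7] → Porto [11,8] → Hanoi [13,9] → Quito [15,10] gives a common subsequence of length 8. dp[15][10] = 8 confirms this is the maximum.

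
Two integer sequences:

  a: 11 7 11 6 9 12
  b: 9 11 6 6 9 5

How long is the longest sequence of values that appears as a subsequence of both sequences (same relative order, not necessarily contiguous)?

3

One common subsequence of length 3: 11 at a[1]=b[2]; then 6 at a[4]=b[4]; then 9 at a[5]=b[5]. dp[6][6] = 3 confirms this is the maximum.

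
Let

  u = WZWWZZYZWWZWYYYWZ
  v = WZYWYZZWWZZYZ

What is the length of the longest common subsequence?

Taking W [1,1] → Z [2,2] → W [3,4] → Z [6,6] → Z [8,7] → W [9,8] → W [10,9] → Z [11,11] → Y [15,12] → Z [17,13] gives a common subsequence of length 10. dp[17][13] = 10 confirms this is the maximum.

10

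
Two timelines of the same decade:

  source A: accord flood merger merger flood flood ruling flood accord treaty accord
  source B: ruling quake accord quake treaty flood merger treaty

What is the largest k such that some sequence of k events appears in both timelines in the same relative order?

Taking accord [1,3] → flood [2,6] → merger [4,7] → treaty [10,8] gives a common subsequence of length 4, and the DP table's final entry dp[11][8] is also 4, so no common subsequence is longer.

4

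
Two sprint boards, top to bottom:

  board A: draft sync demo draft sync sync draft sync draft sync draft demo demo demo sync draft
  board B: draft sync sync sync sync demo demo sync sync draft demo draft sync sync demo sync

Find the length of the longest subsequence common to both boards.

Pick draft (board A #1, board B #1), then sync (board A #2, board B #5), then demo (board A #3, board B #7), then sync (board A #5, board B #8), then sync (board A #6, board B #9), then draft (board A #7, board B #12), then sync (board A #8, board B #13), then sync (board A #10, board B #14), then demo (board A #14, board B #15), then sync (board A #15, board B #16); all 10 tasks appear in both, in order. Since dp[16][16] = 10, nothing longer is possible.

10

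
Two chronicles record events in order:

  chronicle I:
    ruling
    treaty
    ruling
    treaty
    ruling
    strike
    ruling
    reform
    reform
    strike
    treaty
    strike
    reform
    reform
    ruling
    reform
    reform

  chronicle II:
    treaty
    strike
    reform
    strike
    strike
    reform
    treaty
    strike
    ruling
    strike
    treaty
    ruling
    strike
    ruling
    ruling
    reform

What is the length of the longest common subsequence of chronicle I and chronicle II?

9

Taking treaty (chronicle I #2, chronicle II #1), then treaty (chronicle I #4, chronicle II #7), then strike (chronicle I #6, chronicle II #8), then ruling (chronicle I #7, chronicle II #9), then strike (chronicle I #10, chronicle II #10), then treaty (chronicle I #11, chronicle II #11), then strike (chronicle I #12, chronicle II #13), then ruling (chronicle I #15, chronicle II #15), then reform (chronicle I #17, chronicle II #16) gives a common subsequence of length 9. Since dp[17][16] = 9, nothing longer is possible.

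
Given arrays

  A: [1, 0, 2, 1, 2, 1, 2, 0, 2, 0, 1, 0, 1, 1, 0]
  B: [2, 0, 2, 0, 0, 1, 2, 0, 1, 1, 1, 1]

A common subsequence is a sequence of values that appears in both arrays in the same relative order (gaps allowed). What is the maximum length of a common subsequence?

Match 0 [2,2], then 2 [3,3], then 1 [4,6], then 2 [5,7], then 1 [6,9], then 1 [11,10], then 1 [13,11], then 1 [14,12] — 8 values in the same relative order in both. The LCS DP gives dp[15][12] = 8, so this is optimal.

8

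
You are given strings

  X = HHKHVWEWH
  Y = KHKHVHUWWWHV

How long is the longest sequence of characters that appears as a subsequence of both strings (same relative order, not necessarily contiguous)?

7

Match H at X[2]=Y[2], K at X[3]=Y[3], H at X[4]=Y[4], V at X[5]=Y[5], W at X[6]=Y[9], W at X[8]=Y[10], H at X[9]=Y[11] — 7 characters in the same relative order in both. Since dp[9][12] = 7, nothing longer is possible.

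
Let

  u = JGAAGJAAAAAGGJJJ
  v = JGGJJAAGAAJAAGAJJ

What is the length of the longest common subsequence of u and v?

12

Pick J at u[1]=v[1], G at u[2]=v[3], A at u[3]=v[6], A at u[4]=v[7], G at u[5]=v[8], A at u[7]=v[9], A at u[8]=v[10], A at u[9]=v[12], A at u[10]=v[13], A at u[11]=v[15], J at u[15]=v[16], J at u[16]=v[17]; all 12 characters appear in both, in order. dp[16][17] = 12 confirms this is the maximum.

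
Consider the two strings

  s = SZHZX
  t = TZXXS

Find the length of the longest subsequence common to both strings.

Match Z at s[2]=t[2]; then X at s[5]=t[4] — 2 characters in the same relative order in both. Since dp[5][5] = 2, nothing longer is possible.

2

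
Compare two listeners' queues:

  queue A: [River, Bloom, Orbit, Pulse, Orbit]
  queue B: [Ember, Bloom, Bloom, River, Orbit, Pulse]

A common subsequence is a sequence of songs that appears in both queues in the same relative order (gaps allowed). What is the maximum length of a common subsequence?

3

Match River (queue A #1, queue B #4); then Orbit (queue A #3, queue B #5); then Pulse (queue A #4, queue B #6) — 3 songs in the same relative order in both, and the DP table's final entry dp[5][6] is also 3, so no common subsequence is longer.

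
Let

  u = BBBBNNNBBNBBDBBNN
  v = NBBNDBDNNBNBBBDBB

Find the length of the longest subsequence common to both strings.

12

Match B (u #1, v #2) → B (u #2, v #3) → B (u #3, v #6) → N (u #5, v #8) → N (u #6, v #9) → N (u #7, v #11) → B (u #9, v #12) → B (u #11, v #13) → B (u #12, v #14) → D (u #13, v #15) → B (u #14, v #16) → B (u #15, v #17) — 12 characters in the same relative order in both. Since dp[17][17] = 12, nothing longer is possible.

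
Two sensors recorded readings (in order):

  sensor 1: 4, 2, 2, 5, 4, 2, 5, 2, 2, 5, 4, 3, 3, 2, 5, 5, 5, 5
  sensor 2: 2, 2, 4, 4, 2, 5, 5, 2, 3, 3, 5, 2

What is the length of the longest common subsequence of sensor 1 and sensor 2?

Match 2 [2,1], then 2 [3,2], then 4 [5,4], then 2 [6,5], then 5 [7,7], then 2 [9,8], then 3 [12,9], then 3 [13,10], then 2 [14,12] — 9 values in the same relative order in both. Since dp[18][12] = 9, nothing longer is possible.

9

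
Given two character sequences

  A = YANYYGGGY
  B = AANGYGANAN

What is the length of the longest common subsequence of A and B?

4

Taking A at A[2]=B[2], then N at A[3]=B[3], then Y at A[5]=B[5], then G at A[6]=B[6] gives a common subsequence of length 4. The LCS DP gives dp[9][10] = 4, so this is optimal.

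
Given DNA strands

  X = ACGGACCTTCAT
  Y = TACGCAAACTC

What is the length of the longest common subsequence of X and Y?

Pick A at X[1]=Y[2], C at X[2]=Y[3], G at X[3]=Y[4], A at X[5]=Y[8], C at X[7]=Y[9], T at X[9]=Y[10], C at X[10]=Y[11]; all 7 bases appear in both, in order. dp[12][11] = 7 confirms this is the maximum.

7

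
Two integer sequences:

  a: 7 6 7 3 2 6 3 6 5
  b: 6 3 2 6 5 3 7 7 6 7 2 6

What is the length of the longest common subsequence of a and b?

One common subsequence of length 6: 6 (a #2, b #1) → 3 (a #4, b #2) → 2 (a #5, b #3) → 6 (a #6, b #4) → 3 (a #7, b #6) → 6 (a #8, b #12). dp[9][12] = 6 confirms this is the maximum.

6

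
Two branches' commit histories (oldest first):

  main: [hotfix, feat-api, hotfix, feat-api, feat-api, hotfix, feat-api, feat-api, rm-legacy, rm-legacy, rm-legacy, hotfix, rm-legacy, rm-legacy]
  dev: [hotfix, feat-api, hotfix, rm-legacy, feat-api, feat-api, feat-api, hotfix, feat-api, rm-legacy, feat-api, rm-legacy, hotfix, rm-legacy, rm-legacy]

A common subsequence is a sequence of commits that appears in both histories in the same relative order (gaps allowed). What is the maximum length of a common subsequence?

One common subsequence of length 12: hotfix at main[1]=dev[1], feat-api at main[2]=dev[2], hotfix at main[3]=dev[3], feat-api at main[4]=dev[6], feat-api at main[5]=dev[7], hotfix at main[6]=dev[8], feat-api at main[7]=dev[9], feat-api at main[8]=dev[11], rm-legacy at main[11]=dev[12], hotfix at main[12]=dev[13], rm-legacy at main[13]=dev[14], rm-legacy at main[14]=dev[15], and the DP table's final entry dp[14][15] is also 12, so no common subsequence is longer.

12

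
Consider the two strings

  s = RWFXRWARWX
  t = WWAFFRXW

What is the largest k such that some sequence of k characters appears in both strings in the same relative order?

Let dp[i][j] be the LCS length of the first i characters of s and the first j characters of t. dp[i][j] = dp[i-1][j-1]+1 when the i-th and j-th characters match, else max(dp[i-1][j], dp[i][j-1]).
    ·  W  W  A  F  F  R  X  W
 ·  0  0  0  0  0  0  0  0  0
 R  0  0  0  0  0  0  1  1  1
 W  0  1  1  1  1  1  1  1  2
 F  0  1  1  1  2  2  2  2  2
 X  0  1  1  1  2  2  2  3  3
 R  0  1  1  1  2  2  3  3  3
 W  0  1  2  2  2  2  3  3  4
 A  0  1  2  3  3  3  3  3  4
 R  0  1  2  3  3  3  4  4  4
 W  0  1  2  3  3  3  4  4  5
 X  0  1  2  3  3  3  4  5  5
dp[10][8] = 5. One LCS (by backtracking along matches): WWARW.

5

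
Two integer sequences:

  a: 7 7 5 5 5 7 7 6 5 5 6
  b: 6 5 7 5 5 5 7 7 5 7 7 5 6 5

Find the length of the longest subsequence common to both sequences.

One common subsequence of length 9: 7 at a[2]=b[3], 5 at a[3]=b[4], 5 at a[4]=b[5], 5 at a[5]=b[6], 7 at a[6]=b[7], 7 at a[7]=b[8], 5 at a[9]=b[9], 5 at a[10]=b[12], 6 at a[11]=b[13]. Since dp[11][14] = 9, nothing longer is possible.

9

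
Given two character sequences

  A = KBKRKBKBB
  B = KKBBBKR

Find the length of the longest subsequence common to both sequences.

5

Let dp[i][j] be the LCS length of the first i characters of A and the first j characters of B. dp[i][j] = dp[i-1][j-1]+1 when the i-th and j-th characters match, else max(dp[i-1][j], dp[i][j-1]).
    ·  K  K  B  B  B  K  R
 ·  0  0  0  0  0  0  0  0
 K  0  1  1  1  1  1  1  1
 B  0  1  1  2  2  2  2  2
 K  0  1  2  2  2  2  3  3
 R  0  1  2  2  2  2  3  4
 K  0  1  2  2  2  2  3  4
 B  0  1  2  3  3  3  3  4
 K  0  1  2  3  3  3  4  4
 B  0  1  2  3  4  4  4  4
 B  0  1  2  3  4  5  5  5
dp[9][7] = 5. One LCS (by backtracking along matches): KKBBB.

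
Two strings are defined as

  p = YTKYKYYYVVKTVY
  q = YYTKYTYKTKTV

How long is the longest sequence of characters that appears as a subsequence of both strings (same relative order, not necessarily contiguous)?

8

One common subsequence of length 8: Y at p[1]=q[2]; then T at p[2]=q[3]; then K at p[3]=q[4]; then Y at p[4]=q[7]; then K at p[5]=q[8]; then K at p[11]=q[10]; then T at p[12]=q[11]; then V at p[13]=q[12]. The LCS DP gives dp[14][12] = 8, so this is optimal.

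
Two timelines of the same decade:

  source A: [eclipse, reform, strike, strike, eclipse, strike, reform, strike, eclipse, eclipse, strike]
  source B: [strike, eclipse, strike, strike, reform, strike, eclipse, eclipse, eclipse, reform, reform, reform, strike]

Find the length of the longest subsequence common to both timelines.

8

Match eclipse (source A #1, source B #2), then strike (source A #4, source B #3), then strike (source A #6, source B #4), then reform (source A #7, source B #5), then strike (source A #8, source B #6), then eclipse (source A #9, source B #8), then eclipse (source A #10, source B #9), then strike (source A #11, source B #13) — 8 events in the same relative order in both. dp[11][13] = 8 confirms this is the maximum.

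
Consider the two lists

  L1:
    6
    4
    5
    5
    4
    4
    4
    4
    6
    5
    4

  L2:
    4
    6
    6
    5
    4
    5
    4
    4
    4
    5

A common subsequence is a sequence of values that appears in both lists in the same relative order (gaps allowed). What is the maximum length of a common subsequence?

Pick 6 (L1 #1, L2 #3); then 4 (L1 #2, L2 #5); then 5 (L1 #4, L2 #6); then 4 (L1 #6, L2 #7); then 4 (L1 #7, L2 #8); then 4 (L1 #8, L2 #9); then 5 (L1 #10, L2 #10); all 7 values appear in both, in order. Since dp[11][10] = 7, nothing longer is possible.

7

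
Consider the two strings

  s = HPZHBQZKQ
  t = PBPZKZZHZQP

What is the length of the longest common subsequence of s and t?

5

Let dp[i][j] be the LCS length of the first i characters of s and the first j characters of t. dp[i][j] = dp[i-1][j-1]+1 when the i-th and j-th characters match, else max(dp[i-1][j], dp[i][j-1]).
    ·  P  B  P  Z  K  Z  Z  H  Z  Q  P
 ·  0  0  0  0  0  0  0  0  0  0  0  0
 H  0  0  0  0  0  0  0  0  1  1  1  1
 P  0  1  1  1  1  1  1  1  1  1  1  2
 Z  0  1  1  1  2  2  2  2  2  2  2  2
 H  0  1  1  1  2  2  2  2  3  3  3  3
 B  0  1  2  2  2  2  2  2  3  3  3  3
 Q  0  1  2  2  2  2  2  2  3  3  4  4
 Z  0  1  2  2  3  3  3  3  3  4  4  4
 K  0  1  2  2  3  4  4  4  4  4  4  4
 Q  0  1  2  2  3  4  4  4  4  4  5  5
dp[9][11] = 5. One LCS (by backtracking along matches): PZHZQ.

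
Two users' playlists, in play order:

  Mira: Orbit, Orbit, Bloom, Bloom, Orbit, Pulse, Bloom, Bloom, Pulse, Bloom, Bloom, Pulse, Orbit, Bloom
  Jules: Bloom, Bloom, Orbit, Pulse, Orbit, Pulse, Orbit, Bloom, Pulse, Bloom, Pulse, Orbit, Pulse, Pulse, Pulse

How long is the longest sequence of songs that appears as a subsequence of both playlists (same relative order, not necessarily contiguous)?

Match Bloom (Mira #3, Jules #1), then Bloom (Mira #4, Jules #2), then Orbit (Mira #5, Jules #5), then Pulse (Mira #6, Jules #6), then Bloom (Mira #8, Jules #8), then Pulse (Mira #9, Jules #9), then Bloom (Mira #11, Jules #10), then Pulse (Mira #12, Jules #11), then Orbit (Mira #13, Jules #12) — 9 songs in the same relative order in both. Since dp[14][15] = 9, nothing longer is possible.

9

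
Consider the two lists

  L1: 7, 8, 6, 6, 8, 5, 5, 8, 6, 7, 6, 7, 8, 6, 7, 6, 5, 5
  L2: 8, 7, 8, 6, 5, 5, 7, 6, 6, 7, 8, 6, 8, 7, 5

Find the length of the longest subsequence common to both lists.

Pick 7 (L1 #1, L2 #2) → 8 (L1 #2, L2 #3) → 6 (L1 #4, L2 #4) → 5 (L1 #6, L2 #5) → 5 (L1 #7, L2 #6) → 6 (L1 #9, L2 #8) → 6 (L1 #11, L2 #9) → 7 (L1 #12, L2 #10) → 8 (L1 #13, L2 #11) → 6 (L1 #14, L2 #12) → 7 (L1 #15, L2 #14) → 5 (L1 #18, L2 #15); all 12 values appear in both, in order, and the DP table's final entry dp[18][15] is also 12, so no common subsequence is longer.

12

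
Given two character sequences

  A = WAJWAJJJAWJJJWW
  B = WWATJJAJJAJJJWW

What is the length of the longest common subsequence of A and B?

12

Pick W [1,2]; then A [2,3]; then J [3,6]; then A [5,7]; then J [7,8]; then J [8,9]; then A [9,10]; then J [11,11]; then J [12,12]; then J [13,13]; then W [14,14]; then W [15,15]; all 12 characters appear in both, in order. Since dp[15][15] = 12, nothing longer is possible.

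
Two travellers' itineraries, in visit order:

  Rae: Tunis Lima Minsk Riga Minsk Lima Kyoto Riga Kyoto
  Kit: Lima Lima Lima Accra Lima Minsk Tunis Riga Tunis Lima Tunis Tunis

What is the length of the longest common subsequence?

4

Pick Lima (Rae #2, Kit #5), Minsk (Rae #3, Kit #6), Riga (Rae #4, Kit #8), Lima (Rae #6, Kit #10); all 4 stops appear in both, in order, and the DP table's final entry dp[9][12] is also 4, so no common subsequence is longer.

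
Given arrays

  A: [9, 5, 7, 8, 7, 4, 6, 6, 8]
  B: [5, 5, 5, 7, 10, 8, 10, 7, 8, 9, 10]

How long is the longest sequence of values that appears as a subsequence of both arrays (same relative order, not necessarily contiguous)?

Pick 5 (A #2, B #3), 7 (A #3, B #4), 8 (A #4, B #6), 7 (A #5, B #8), 8 (A #9, B #9); all 5 values appear in both, in order, and the DP table's final entry dp[9][11] is also 5, so no common subsequence is longer.

5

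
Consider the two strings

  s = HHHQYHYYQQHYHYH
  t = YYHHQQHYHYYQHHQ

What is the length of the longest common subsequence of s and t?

10

Match H at s[1]=t[3] → H at s[2]=t[4] → H at s[3]=t[7] → Y at s[5]=t[8] → H at s[6]=t[9] → Y at s[7]=t[10] → Y at s[8]=t[11] → Q at s[10]=t[12] → H at s[11]=t[13] → H at s[13]=t[14] — 10 characters in the same relative order in both. The LCS DP gives dp[15][15] = 10, so this is optimal.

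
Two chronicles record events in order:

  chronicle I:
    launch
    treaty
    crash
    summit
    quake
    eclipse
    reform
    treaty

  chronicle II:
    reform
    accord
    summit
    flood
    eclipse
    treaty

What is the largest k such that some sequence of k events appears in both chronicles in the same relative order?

3

Match summit at chronicle I[4]=chronicle II[3]; then eclipse at chronicle I[6]=chronicle II[5]; then treaty at chronicle I[8]=chronicle II[6] — 3 events in the same relative order in both. dp[8][6] = 3 confirms this is the maximum.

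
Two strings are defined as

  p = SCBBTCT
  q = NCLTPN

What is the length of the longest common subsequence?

2

One common subsequence of length 2: C (p #2, q #2), then T (p #5, q #4). Since dp[7][6] = 2, nothing longer is possible.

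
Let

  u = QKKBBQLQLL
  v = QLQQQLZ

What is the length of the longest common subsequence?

4

Let dp[i][j] be the LCS length of the first i characters of u and the first j characters of v. dp[i][j] = dp[i-1][j-1]+1 when the i-th and j-th characters match, else max(dp[i-1][j], dp[i][j-1]).
    ·  Q  L  Q  Q  Q  L  Z
 ·  0  0  0  0  0  0  0  0
 Q  0  1  1  1  1  1  1  1
 K  0  1  1  1  1  1  1  1
 K  0  1  1  1  1  1  1  1
 B  0  1  1  1  1  1  1  1
 B  0  1  1  1  1  1  1  1
 Q  0  1  1  2  2  2  2  2
 L  0  1  2  2  2  2  3  3
 Q  0  1  2  3  3  3  3  3
 L  0  1  2  3  3  3  4  4
 L  0  1  2  3  3  3  4  4
dp[10][7] = 4. One LCS (by backtracking along matches): QQQL.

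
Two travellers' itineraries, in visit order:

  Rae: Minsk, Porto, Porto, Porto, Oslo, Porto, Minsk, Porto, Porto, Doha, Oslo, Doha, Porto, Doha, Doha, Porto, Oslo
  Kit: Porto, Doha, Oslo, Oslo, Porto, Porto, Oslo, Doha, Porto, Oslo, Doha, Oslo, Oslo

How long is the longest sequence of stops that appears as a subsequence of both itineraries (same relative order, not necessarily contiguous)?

One common subsequence of length 9: Porto [2,1], then Oslo [5,4], then Porto [8,5], then Porto [9,6], then Oslo [11,7], then Doha [12,8], then Porto [13,9], then Doha [14,11], then Oslo [17,13]. Since dp[17][13] = 9, nothing longer is possible.

9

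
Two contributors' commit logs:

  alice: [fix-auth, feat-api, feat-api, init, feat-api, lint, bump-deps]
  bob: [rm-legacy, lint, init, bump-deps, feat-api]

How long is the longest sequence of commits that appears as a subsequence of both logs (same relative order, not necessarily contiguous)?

2

Taking init (alice #4, bob #3); then feat-api (alice #5, bob #5) gives a common subsequence of length 2. dp[7][5] = 2 confirms this is the maximum.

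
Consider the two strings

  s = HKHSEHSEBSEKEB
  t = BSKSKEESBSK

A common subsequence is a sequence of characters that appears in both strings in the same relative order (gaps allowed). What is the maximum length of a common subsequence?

Taking K (s #2, t #3); then S (s #4, t #4); then E (s #5, t #7); then S (s #7, t #8); then B (s #9, t #9); then S (s #10, t #10); then K (s #12, t #11) gives a common subsequence of length 7. Since dp[14][11] = 7, nothing longer is possible.

7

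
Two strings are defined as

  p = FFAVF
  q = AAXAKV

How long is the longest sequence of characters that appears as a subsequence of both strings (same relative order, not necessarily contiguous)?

2

Taking A [3,4], then V [4,6] gives a common subsequence of length 2. The LCS DP gives dp[5][6] = 2, so this is optimal.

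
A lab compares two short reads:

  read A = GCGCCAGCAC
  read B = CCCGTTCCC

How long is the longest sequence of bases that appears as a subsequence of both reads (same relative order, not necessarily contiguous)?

Pick C [2,1], C [4,2], C [5,3], G [7,4], C [8,8], C [10,9]; all 6 bases appear in both, in order. Since dp[10][9] = 6, nothing longer is possible.

6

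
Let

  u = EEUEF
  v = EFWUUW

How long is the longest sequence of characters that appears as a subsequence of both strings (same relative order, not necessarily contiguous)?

2

Taking E at u[1]=v[1]; then U at u[3]=v[5] gives a common subsequence of length 2. The LCS DP gives dp[5][6] = 2, so this is optimal.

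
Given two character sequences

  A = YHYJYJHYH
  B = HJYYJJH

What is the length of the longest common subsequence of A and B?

Match Y (A #1, B #3); then Y (A #3, B #4); then J (A #4, B #5); then J (A #6, B #6); then H (A #9, B #7) — 5 characters in the same relative order in both. Since dp[9][7] = 5, nothing longer is possible.

5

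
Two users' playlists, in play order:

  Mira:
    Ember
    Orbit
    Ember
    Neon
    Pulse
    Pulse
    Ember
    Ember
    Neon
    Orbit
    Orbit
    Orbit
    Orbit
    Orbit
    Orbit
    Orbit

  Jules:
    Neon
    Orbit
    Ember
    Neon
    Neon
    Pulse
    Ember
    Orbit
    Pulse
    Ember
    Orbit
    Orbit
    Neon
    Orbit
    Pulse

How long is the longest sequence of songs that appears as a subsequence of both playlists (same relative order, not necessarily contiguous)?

Match Orbit (Mira #2, Jules #2), Ember (Mira #3, Jules #3), Neon (Mira #4, Jules #5), Pulse (Mira #5, Jules #6), Pulse (Mira #6, Jules #9), Ember (Mira #8, Jules #10), Orbit (Mira #10, Jules #11), Orbit (Mira #11, Jules #12), Orbit (Mira #12, Jules #14) — 9 songs in the same relative order in both. dp[16][15] = 9 confirms this is the maximum.

9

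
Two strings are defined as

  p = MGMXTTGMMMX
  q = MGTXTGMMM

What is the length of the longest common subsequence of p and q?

Pick M at p[1]=q[1], then G at p[2]=q[2], then X at p[4]=q[4], then T at p[6]=q[5], then G at p[7]=q[6], then M at p[8]=q[7], then M at p[9]=q[8], then M at p[10]=q[9]; all 8 characters appear in both, in order. dp[11][9] = 8 confirms this is the maximum.

8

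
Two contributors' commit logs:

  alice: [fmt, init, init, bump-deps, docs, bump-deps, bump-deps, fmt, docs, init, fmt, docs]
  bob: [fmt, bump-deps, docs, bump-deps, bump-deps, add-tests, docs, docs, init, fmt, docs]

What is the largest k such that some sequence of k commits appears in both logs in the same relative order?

Pick fmt (alice #1, bob #1), then bump-deps (alice #4, bob #2), then docs (alice #5, bob #3), then bump-deps (alice #6, bob #4), then bump-deps (alice #7, bob #5), then docs (alice #9, bob #8), then init (alice #10, bob #9), then fmt (alice #11, bob #10), then docs (alice #12, bob #11); all 9 commits appear in both, in order. dp[12][11] = 9 confirms this is the maximum.

9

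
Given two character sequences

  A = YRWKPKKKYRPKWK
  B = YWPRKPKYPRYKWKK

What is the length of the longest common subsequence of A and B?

Match Y [1,1], R [2,4], K [4,5], P [5,6], K [8,7], Y [9,8], R [10,10], K [12,12], W [13,13], K [14,15] — 10 characters in the same relative order in both, and the DP table's final entry dp[14][15] is also 10, so no common subsequence is longer.

10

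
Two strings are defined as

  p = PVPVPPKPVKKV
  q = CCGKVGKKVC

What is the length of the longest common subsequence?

One common subsequence of length 5: K at p[7]=q[4] → V at p[9]=q[5] → K at p[10]=q[7] → K at p[11]=q[8] → V at p[12]=q[9]. Since dp[12][10] = 5, nothing longer is possible.

5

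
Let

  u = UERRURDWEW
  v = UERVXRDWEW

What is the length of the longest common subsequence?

Pick U (u #1, v #1), then E (u #2, v #2), then R (u #3, v #3), then R (u #6, v #6), then D (u #7, v #7), then W (u #8, v #8), then E (u #9, v #9), then W (u #10, v #10); all 8 characters appear in both, in order. Since dp[10][10] = 8, nothing longer is possible.

8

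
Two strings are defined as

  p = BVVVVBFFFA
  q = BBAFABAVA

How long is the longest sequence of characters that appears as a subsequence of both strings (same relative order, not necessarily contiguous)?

4

Let dp[i][j] be the LCS length of the first i characters of p and the first j characters of q. dp[i][j] = dp[i-1][j-1]+1 when the i-th and j-th characters match, else max(dp[i-1][j], dp[i][j-1]).
    ·  B  B  A  F  A  B  A  V  A
 ·  0  0  0  0  0  0  0  0  0  0
 B  0  1  1  1  1  1  1  1  1  1
 V  0  1  1  1  1  1  1  1  2  2
 V  0  1  1  1  1  1  1  1  2  2
 V  0  1  1  1  1  1  1  1  2  2
 V  0  1  1  1  1  1  1  1  2  2
 B  0  1  2  2  2  2  2  2  2  2
 F  0  1  2  2  3  3  3  3  3  3
 F  0  1  2  2  3  3  3  3  3  3
 F  0  1  2  2  3  3  3  3  3  3
 A  0  1  2  3  3  4  4  4  4  4
dp[10][9] = 4. One LCS (by backtracking along matches): BBFA.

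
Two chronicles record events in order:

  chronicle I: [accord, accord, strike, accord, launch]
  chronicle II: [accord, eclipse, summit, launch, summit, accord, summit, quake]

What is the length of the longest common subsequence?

2

Pick accord (chronicle I #1, chronicle II #1); then accord (chronicle I #2, chronicle II #6); all 2 events appear in both, in order. dp[5][8] = 2 confirms this is the maximum.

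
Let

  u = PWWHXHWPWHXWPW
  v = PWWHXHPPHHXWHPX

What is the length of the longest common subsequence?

11

Pick P [1,1], W [2,2], W [3,3], H [4,4], X [5,5], H [6,6], P [8,8], H [10,10], X [11,11], W [12,12], P [13,14]; all 11 characters appear in both, in order. dp[14][15] = 11 confirms this is the maximum.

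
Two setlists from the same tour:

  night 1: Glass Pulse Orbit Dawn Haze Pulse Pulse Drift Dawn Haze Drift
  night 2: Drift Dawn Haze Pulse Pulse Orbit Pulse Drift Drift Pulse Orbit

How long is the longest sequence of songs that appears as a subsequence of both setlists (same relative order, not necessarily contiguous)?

One common subsequence of length 6: Dawn (night 1 #4, night 2 #2), then Haze (night 1 #5, night 2 #3), then Pulse (night 1 #6, night 2 #5), then Pulse (night 1 #7, night 2 #7), then Drift (night 1 #8, night 2 #8), then Drift (night 1 #11, night 2 #9). Since dp[11][11] = 6, nothing longer is possible.

6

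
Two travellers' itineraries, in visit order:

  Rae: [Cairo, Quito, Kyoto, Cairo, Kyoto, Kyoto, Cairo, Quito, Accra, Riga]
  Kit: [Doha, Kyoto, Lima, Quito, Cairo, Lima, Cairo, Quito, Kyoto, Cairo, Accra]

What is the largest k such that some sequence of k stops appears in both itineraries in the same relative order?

5

One common subsequence of length 5: Cairo (Rae #1, Kit #7); then Quito (Rae #2, Kit #8); then Kyoto (Rae #6, Kit #9); then Cairo (Rae #7, Kit #10); then Accra (Rae #9, Kit #11). dp[10][11] = 5 confirms this is the maximum.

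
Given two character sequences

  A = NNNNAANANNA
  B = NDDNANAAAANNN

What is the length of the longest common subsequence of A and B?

Let dp[i][j] be the LCS length of the first i characters of A and the first j characters of B. dp[i][j] = dp[i-1][j-1]+1 when the i-th and j-th characters match, else max(dp[i-1][j], dp[i][j-1]).
    ·  N  D  D  N  A  N  A  A  A  A  N  N  N
 ·  0  0  0  0  0  0  0  0  0  0  0  0  0  0
 N  0  1  1  1  1  1  1  1  1  1  1  1  1  1
 N  0  1  1  1  2  2  2  2  2  2  2  2  2  2
 N  0  1  1  1  2  2  3  3  3  3  3  3  3  3
 N  0  1  1  1  2  2  3  3  3  3  3  4  4  4
 A  0  1  1  1  2  3  3  4  4  4  4  4  4  4
 A  0  1  1  1  2  3  3  4  5  5  5  5  5  5
 N  0  1  1  1  2  3  4  4  5  5  5  6  6  6
 A  0  1  1  1  2  3  4  5  5  6  6  6  6  6
 N  0  1  1  1  2  3  4  5  5  6  6  7  7  7
 N  0  1  1  1  2  3  4  5  5  6  6  7  8  8
 A  0  1  1  1  2  3  4  5  6  6  7  7  8  8
dp[11][13] = 8. One LCS (by backtracking along matches): NNNAANNN.

8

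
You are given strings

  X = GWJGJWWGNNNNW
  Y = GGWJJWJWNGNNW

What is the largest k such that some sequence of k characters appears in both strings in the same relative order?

Match G (X #1, Y #2) → W (X #2, Y #3) → J (X #3, Y #4) → J (X #5, Y #5) → W (X #6, Y #6) → W (X #7, Y #8) → G (X #8, Y #10) → N (X #11, Y #11) → N (X #12, Y #12) → W (X #13, Y #13) — 10 characters in the same relative order in both. Since dp[13][13] = 10, nothing longer is possible.

10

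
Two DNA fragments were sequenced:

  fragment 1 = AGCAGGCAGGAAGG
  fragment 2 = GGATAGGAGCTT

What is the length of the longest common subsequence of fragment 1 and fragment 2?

Match G [2,2], then A [4,3], then A [8,5], then G [9,6], then G [10,7], then A [12,8], then G [13,9] — 7 bases in the same relative order in both. The LCS DP gives dp[14][12] = 7, so this is optimal.

7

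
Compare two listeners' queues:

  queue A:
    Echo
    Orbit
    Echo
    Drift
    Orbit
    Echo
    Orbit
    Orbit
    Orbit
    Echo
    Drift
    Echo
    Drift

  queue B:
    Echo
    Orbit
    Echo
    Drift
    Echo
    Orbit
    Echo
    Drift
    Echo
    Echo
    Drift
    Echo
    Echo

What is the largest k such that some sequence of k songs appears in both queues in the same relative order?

Match Echo at queue A[1]=queue B[1], Orbit at queue A[2]=queue B[2], Echo at queue A[3]=queue B[3], Drift at queue A[4]=queue B[4], Echo at queue A[6]=queue B[5], Orbit at queue A[9]=queue B[6], Echo at queue A[10]=queue B[7], Drift at queue A[11]=queue B[8], Echo at queue A[12]=queue B[10], Drift at queue A[13]=queue B[11] — 10 songs in the same relative order in both. Since dp[13][13] = 10, nothing longer is possible.

10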